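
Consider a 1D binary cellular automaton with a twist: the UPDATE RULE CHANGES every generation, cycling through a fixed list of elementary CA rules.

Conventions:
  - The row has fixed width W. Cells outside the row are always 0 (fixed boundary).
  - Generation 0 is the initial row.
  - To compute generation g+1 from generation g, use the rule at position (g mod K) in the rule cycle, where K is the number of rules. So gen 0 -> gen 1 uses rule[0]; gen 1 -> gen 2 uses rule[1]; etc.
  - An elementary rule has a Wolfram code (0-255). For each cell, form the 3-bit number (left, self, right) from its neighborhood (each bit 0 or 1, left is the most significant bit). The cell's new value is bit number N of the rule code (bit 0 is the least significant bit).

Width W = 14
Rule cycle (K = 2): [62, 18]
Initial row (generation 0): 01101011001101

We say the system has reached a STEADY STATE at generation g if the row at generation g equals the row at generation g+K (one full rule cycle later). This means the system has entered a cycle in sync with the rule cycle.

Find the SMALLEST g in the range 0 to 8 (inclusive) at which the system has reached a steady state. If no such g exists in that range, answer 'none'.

Gen 0: 01101011001101
Gen 1 (rule 62): 11011110111011
Gen 2 (rule 18): 00000000000000
Gen 3 (rule 62): 00000000000000
Gen 4 (rule 18): 00000000000000
Gen 5 (rule 62): 00000000000000
Gen 6 (rule 18): 00000000000000
Gen 7 (rule 62): 00000000000000
Gen 8 (rule 18): 00000000000000
Gen 9 (rule 62): 00000000000000
Gen 10 (rule 18): 00000000000000

Answer: 2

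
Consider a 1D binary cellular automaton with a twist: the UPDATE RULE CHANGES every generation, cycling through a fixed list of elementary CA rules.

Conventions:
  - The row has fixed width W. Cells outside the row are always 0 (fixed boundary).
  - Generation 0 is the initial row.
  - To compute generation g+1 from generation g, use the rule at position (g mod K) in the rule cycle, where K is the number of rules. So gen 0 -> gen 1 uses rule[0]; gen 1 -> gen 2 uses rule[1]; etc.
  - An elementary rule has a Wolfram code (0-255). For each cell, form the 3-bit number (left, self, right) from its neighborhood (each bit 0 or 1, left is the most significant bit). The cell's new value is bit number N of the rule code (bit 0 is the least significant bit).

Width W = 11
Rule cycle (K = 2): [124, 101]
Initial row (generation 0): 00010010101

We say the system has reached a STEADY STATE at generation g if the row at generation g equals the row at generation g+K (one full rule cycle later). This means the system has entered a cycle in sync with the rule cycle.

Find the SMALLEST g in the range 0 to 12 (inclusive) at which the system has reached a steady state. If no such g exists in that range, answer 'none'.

Gen 0: 00010010101
Gen 1 (rule 124): 00011011111
Gen 2 (rule 101): 11001100001
Gen 3 (rule 124): 11101110001
Gen 4 (rule 101): 00110010101
Gen 5 (rule 124): 00111011111
Gen 6 (rule 101): 10001100001
Gen 7 (rule 124): 11001110001
Gen 8 (rule 101): 01000010101
Gen 9 (rule 124): 01100011111
Gen 10 (rule 101): 00101000001
Gen 11 (rule 124): 00111100001
Gen 12 (rule 101): 10000101101
Gen 13 (rule 124): 11000111111
Gen 14 (rule 101): 01010000001

Answer: none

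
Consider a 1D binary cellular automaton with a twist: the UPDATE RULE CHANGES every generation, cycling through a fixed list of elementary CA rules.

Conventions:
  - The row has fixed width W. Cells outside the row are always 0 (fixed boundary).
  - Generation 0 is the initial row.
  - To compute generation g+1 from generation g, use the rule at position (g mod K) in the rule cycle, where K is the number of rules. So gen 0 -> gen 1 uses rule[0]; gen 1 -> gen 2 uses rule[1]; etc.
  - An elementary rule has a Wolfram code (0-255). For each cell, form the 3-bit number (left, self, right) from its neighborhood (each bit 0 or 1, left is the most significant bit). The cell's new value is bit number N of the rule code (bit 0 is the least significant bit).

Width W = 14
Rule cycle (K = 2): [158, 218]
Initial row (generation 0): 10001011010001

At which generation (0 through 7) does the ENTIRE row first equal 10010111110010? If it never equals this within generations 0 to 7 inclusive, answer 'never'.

Answer: 3

Derivation:
Gen 0: 10001011010001
Gen 1 (rule 158): 11011010011011
Gen 2 (rule 218): 11011001111011
Gen 3 (rule 158): 10010111110010
Gen 4 (rule 218): 01100111111101
Gen 5 (rule 158): 11011111111001
Gen 6 (rule 218): 11011111111110
Gen 7 (rule 158): 10011111111101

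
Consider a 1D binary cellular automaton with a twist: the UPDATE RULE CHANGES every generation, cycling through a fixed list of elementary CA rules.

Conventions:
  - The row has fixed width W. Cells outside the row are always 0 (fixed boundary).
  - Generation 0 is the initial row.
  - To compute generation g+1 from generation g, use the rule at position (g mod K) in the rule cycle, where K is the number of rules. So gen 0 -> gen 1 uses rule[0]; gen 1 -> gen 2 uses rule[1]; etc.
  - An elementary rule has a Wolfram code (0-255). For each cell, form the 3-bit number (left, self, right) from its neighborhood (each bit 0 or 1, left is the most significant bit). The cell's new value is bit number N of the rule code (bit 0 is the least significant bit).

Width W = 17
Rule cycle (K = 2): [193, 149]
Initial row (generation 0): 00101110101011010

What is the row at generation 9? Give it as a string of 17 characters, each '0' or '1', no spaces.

Answer: 10010001000001110

Derivation:
Gen 0: 00101110101011010
Gen 1 (rule 193): 10000110000001000
Gen 2 (rule 149): 11110001111101111
Gen 3 (rule 193): 01110100111100111
Gen 4 (rule 149): 00100110011010010
Gen 5 (rule 193): 10000010001000000
Gen 6 (rule 149): 11111011101111111
Gen 7 (rule 193): 01111001100111111
Gen 8 (rule 149): 00110100010011110
Gen 9 (rule 193): 10010001000001110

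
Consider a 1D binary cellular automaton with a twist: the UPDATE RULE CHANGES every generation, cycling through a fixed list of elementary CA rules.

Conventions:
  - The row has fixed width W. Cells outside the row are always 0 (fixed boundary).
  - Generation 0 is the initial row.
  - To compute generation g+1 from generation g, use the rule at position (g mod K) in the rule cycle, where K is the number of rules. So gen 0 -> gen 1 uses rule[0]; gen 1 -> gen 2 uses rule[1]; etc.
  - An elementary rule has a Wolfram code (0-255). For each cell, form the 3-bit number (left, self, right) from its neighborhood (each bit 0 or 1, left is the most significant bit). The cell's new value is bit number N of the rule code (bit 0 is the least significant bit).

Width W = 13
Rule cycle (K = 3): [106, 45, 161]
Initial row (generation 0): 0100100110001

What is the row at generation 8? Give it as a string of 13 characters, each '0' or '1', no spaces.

Gen 0: 0100100110001
Gen 1 (rule 106): 1001001110010
Gen 2 (rule 45): 1001001000010
Gen 3 (rule 161): 0000000011000
Gen 4 (rule 106): 0000000111000
Gen 5 (rule 45): 1111110100011
Gen 6 (rule 161): 0111101001000
Gen 7 (rule 106): 1100110010000
Gen 8 (rule 45): 1000100010111

Answer: 1000100010111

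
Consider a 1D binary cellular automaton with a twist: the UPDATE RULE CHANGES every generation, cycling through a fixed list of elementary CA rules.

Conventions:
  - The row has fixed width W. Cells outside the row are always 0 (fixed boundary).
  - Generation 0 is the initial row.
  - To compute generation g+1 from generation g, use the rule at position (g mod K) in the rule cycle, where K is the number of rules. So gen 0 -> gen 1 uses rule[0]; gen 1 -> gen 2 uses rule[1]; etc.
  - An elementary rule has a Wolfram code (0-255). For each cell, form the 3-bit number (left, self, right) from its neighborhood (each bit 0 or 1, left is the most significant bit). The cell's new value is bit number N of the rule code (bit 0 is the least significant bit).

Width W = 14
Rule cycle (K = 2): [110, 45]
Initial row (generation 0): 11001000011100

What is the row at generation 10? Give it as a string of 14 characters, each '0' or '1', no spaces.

Gen 0: 11001000011100
Gen 1 (rule 110): 11011000110100
Gen 2 (rule 45): 10110010101101
Gen 3 (rule 110): 11110111111111
Gen 4 (rule 45): 10001100000000
Gen 5 (rule 110): 10011100000000
Gen 6 (rule 45): 10010001111111
Gen 7 (rule 110): 10110011000001
Gen 8 (rule 45): 11100010011101
Gen 9 (rule 110): 10100110110111
Gen 10 (rule 45): 11100101101100

Answer: 11100101101100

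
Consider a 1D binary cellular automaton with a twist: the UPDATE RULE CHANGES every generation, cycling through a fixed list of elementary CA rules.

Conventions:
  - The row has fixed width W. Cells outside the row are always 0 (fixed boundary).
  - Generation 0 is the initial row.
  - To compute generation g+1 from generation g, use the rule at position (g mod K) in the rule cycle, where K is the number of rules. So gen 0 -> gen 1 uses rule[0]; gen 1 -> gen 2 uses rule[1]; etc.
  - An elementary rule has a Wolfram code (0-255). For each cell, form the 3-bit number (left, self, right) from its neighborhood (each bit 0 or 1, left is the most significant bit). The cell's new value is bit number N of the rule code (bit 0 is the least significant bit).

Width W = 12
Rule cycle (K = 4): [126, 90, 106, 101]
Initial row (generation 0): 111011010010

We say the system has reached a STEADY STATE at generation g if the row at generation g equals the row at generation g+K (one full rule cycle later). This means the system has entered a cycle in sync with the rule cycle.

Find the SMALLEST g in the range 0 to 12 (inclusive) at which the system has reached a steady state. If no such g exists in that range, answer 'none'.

Answer: none

Derivation:
Gen 0: 111011010010
Gen 1 (rule 126): 101111111111
Gen 2 (rule 90): 001000000001
Gen 3 (rule 106): 010000000010
Gen 4 (rule 101): 010111111010
Gen 5 (rule 126): 111100001111
Gen 6 (rule 90): 100110011001
Gen 7 (rule 106): 001110111010
Gen 8 (rule 101): 100011001110
Gen 9 (rule 126): 110111111011
Gen 10 (rule 90): 110100001011
Gen 11 (rule 106): 111000010111
Gen 12 (rule 101): 001011011001
Gen 13 (rule 126): 011111111111
Gen 14 (rule 90): 110000000001
Gen 15 (rule 106): 110000000010
Gen 16 (rule 101): 010111111010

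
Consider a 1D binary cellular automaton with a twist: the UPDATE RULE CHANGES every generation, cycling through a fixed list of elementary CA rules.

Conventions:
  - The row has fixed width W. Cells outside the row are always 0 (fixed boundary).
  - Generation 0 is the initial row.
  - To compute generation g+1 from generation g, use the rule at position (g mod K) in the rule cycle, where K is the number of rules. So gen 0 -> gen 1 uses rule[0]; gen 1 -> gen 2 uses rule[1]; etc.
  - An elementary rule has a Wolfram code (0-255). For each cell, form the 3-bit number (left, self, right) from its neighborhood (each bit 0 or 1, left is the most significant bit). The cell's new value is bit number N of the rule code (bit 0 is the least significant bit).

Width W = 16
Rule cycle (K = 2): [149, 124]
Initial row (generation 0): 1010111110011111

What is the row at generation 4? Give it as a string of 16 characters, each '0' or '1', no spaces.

Gen 0: 1010111110011111
Gen 1 (rule 149): 1010011101001110
Gen 2 (rule 124): 1111010111101011
Gen 3 (rule 149): 0110010011001000
Gen 4 (rule 124): 0111011011101100

Answer: 0111011011101100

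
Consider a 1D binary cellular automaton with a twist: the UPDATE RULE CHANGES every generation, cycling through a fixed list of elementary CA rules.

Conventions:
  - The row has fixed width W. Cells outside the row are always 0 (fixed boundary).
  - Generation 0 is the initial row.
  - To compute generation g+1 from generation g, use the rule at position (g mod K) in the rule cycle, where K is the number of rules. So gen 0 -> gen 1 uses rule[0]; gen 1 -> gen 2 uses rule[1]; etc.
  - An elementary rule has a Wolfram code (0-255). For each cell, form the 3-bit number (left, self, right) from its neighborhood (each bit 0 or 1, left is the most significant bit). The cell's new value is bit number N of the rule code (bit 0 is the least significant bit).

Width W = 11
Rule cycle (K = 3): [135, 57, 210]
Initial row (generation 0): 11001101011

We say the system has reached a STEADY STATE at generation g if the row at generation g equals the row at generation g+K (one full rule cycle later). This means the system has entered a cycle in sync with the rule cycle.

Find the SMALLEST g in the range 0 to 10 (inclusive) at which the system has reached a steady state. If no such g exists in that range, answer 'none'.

Answer: none

Derivation:
Gen 0: 11001101011
Gen 1 (rule 135): 00010001000
Gen 2 (rule 57): 11001100111
Gen 3 (rule 210): 01110111011
Gen 4 (rule 135): 10100010000
Gen 5 (rule 57): 01011001111
Gen 6 (rule 210): 10001110111
Gen 7 (rule 135): 10110100010
Gen 8 (rule 57): 01101011001
Gen 9 (rule 210): 10100001110
Gen 10 (rule 135): 10101110100
Gen 11 (rule 57): 01011001011
Gen 12 (rule 210): 10001110001
Gen 13 (rule 135): 10110100111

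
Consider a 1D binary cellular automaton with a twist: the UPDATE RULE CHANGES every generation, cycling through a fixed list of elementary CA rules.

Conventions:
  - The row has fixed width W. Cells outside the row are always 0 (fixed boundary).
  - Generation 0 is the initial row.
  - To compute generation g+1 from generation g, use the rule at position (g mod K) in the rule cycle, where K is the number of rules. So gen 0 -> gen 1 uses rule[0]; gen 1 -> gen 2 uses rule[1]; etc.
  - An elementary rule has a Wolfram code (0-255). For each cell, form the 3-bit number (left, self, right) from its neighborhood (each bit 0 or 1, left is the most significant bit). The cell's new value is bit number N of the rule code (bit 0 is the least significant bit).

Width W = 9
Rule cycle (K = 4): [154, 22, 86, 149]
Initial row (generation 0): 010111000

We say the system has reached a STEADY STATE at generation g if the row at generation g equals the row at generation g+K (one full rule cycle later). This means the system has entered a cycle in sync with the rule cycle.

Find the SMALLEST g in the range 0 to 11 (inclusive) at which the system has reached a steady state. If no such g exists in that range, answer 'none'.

Gen 0: 010111000
Gen 1 (rule 154): 100110100
Gen 2 (rule 22): 111000110
Gen 3 (rule 86): 001101011
Gen 4 (rule 149): 100001000
Gen 5 (rule 154): 010010100
Gen 6 (rule 22): 111110110
Gen 7 (rule 86): 000010011
Gen 8 (rule 149): 111011000
Gen 9 (rule 154): 110010100
Gen 10 (rule 22): 001110110
Gen 11 (rule 86): 010010011
Gen 12 (rule 149): 011011000
Gen 13 (rule 154): 110010100
Gen 14 (rule 22): 001110110
Gen 15 (rule 86): 010010011

Answer: 9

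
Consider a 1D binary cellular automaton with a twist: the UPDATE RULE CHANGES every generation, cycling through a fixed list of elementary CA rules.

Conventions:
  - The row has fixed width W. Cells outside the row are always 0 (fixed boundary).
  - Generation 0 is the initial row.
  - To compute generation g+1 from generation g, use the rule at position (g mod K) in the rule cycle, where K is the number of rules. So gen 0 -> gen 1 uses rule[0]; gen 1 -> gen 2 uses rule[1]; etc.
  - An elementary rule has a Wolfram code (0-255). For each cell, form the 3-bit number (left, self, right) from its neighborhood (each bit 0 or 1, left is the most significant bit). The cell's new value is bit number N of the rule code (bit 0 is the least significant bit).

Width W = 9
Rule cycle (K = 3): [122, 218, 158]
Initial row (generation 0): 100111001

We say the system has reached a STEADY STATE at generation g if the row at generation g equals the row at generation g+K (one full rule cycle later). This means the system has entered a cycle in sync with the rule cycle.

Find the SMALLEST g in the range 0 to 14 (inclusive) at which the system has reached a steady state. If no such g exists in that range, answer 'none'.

Gen 0: 100111001
Gen 1 (rule 122): 011101110
Gen 2 (rule 218): 111101111
Gen 3 (rule 158): 111001110
Gen 4 (rule 122): 101111011
Gen 5 (rule 218): 001111011
Gen 6 (rule 158): 011110010
Gen 7 (rule 122): 110011101
Gen 8 (rule 218): 111111100
Gen 9 (rule 158): 111111010
Gen 10 (rule 122): 100001101
Gen 11 (rule 218): 010011100
Gen 12 (rule 158): 111111010
Gen 13 (rule 122): 100001101
Gen 14 (rule 218): 010011100
Gen 15 (rule 158): 111111010
Gen 16 (rule 122): 100001101
Gen 17 (rule 218): 010011100

Answer: 9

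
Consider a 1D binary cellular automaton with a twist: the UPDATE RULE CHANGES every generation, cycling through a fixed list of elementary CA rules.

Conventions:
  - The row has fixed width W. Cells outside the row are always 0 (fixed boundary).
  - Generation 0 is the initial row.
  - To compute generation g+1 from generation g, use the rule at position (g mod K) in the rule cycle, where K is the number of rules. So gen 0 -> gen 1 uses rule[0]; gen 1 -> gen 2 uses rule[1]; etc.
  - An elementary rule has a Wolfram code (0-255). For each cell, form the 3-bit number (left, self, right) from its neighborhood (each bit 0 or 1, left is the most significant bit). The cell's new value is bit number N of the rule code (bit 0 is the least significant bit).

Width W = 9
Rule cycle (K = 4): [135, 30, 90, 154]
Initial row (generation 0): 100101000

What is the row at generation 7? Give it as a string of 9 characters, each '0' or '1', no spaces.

Gen 0: 100101000
Gen 1 (rule 135): 101101011
Gen 2 (rule 30): 101001010
Gen 3 (rule 90): 000110001
Gen 4 (rule 154): 001101010
Gen 5 (rule 135): 110001010
Gen 6 (rule 30): 101011011
Gen 7 (rule 90): 000011011

Answer: 000011011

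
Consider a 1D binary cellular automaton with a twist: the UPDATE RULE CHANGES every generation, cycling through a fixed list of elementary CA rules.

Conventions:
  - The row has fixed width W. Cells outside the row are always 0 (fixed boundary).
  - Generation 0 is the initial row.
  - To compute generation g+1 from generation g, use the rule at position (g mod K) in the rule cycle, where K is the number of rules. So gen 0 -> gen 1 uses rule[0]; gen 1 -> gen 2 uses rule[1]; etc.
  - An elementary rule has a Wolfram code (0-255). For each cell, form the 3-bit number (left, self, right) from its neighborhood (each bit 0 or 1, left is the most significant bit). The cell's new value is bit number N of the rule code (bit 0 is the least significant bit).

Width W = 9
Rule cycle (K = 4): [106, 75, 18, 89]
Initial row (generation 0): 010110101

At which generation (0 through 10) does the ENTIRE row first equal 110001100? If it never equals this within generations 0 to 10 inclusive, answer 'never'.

Answer: never

Derivation:
Gen 0: 010110101
Gen 1 (rule 106): 101111010
Gen 2 (rule 75): 001001000
Gen 3 (rule 18): 010110100
Gen 4 (rule 89): 000110011
Gen 5 (rule 106): 001110111
Gen 6 (rule 75): 111010101
Gen 7 (rule 18): 000000000
Gen 8 (rule 89): 111111111
Gen 9 (rule 106): 100000001
Gen 10 (rule 75): 001111110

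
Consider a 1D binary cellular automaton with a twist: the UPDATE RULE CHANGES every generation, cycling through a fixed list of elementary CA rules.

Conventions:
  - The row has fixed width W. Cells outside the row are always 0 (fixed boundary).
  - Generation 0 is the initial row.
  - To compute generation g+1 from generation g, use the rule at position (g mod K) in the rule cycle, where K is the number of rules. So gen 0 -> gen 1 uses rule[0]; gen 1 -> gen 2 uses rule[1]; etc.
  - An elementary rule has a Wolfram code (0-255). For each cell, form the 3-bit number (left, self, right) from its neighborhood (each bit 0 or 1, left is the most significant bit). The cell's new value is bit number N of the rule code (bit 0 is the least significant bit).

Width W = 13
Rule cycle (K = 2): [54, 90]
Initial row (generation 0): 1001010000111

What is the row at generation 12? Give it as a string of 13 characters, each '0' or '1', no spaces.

Gen 0: 1001010000111
Gen 1 (rule 54): 1111111001000
Gen 2 (rule 90): 1000001110100
Gen 3 (rule 54): 1100010001110
Gen 4 (rule 90): 1110101011011
Gen 5 (rule 54): 0001111100100
Gen 6 (rule 90): 0011000111010
Gen 7 (rule 54): 0100101000111
Gen 8 (rule 90): 1011000101101
Gen 9 (rule 54): 1100101110011
Gen 10 (rule 90): 1111001011111
Gen 11 (rule 54): 0000111100000
Gen 12 (rule 90): 0001100110000

Answer: 0001100110000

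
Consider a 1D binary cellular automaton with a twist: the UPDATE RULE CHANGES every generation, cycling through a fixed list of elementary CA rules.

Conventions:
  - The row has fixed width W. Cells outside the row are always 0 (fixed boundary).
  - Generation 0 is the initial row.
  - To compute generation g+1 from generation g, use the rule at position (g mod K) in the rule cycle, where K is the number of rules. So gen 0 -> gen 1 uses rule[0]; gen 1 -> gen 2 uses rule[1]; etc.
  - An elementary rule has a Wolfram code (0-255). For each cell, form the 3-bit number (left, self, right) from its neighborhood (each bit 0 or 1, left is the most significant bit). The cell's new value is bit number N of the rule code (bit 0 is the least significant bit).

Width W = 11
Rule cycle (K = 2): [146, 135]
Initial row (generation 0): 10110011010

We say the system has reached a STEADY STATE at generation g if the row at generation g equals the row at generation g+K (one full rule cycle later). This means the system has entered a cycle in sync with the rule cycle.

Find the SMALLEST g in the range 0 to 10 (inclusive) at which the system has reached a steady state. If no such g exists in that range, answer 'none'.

Answer: none

Derivation:
Gen 0: 10110011010
Gen 1 (rule 146): 00001100001
Gen 2 (rule 135): 11110001111
Gen 3 (rule 146): 01101010110
Gen 4 (rule 135): 10001010000
Gen 5 (rule 146): 01010001000
Gen 6 (rule 135): 11010111011
Gen 7 (rule 146): 00000010000
Gen 8 (rule 135): 11111110111
Gen 9 (rule 146): 01111100010
Gen 10 (rule 135): 10111001110
Gen 11 (rule 146): 00010110101
Gen 12 (rule 135): 11110000101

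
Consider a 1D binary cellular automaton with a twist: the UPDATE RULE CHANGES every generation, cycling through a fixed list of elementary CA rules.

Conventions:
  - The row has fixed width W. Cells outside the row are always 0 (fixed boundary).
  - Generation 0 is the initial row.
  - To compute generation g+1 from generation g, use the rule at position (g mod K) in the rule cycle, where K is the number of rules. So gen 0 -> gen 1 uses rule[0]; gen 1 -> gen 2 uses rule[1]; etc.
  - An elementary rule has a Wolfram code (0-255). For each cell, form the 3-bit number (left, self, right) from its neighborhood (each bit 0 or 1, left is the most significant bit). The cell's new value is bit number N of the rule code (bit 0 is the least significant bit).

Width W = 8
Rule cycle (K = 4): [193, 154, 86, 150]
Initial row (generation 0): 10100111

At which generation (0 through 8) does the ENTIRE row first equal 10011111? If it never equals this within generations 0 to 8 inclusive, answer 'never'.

Gen 0: 10100111
Gen 1 (rule 193): 00000011
Gen 2 (rule 154): 00000110
Gen 3 (rule 86): 00001011
Gen 4 (rule 150): 00011000
Gen 5 (rule 193): 11001011
Gen 6 (rule 154): 10110010
Gen 7 (rule 86): 10011111
Gen 8 (rule 150): 11101110

Answer: 7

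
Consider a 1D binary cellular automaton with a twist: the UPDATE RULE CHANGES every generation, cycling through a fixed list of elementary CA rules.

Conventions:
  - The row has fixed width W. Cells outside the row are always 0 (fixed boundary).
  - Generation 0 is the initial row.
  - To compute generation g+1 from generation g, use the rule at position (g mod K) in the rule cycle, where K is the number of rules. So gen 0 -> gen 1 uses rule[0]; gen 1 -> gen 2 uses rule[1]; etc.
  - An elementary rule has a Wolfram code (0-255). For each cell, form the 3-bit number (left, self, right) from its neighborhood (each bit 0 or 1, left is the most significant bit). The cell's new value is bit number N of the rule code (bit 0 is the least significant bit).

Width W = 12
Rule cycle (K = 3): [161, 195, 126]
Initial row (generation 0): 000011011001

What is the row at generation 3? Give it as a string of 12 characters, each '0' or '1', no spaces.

Gen 0: 000011011001
Gen 1 (rule 161): 111000100000
Gen 2 (rule 195): 011011001111
Gen 3 (rule 126): 111111111001

Answer: 111111111001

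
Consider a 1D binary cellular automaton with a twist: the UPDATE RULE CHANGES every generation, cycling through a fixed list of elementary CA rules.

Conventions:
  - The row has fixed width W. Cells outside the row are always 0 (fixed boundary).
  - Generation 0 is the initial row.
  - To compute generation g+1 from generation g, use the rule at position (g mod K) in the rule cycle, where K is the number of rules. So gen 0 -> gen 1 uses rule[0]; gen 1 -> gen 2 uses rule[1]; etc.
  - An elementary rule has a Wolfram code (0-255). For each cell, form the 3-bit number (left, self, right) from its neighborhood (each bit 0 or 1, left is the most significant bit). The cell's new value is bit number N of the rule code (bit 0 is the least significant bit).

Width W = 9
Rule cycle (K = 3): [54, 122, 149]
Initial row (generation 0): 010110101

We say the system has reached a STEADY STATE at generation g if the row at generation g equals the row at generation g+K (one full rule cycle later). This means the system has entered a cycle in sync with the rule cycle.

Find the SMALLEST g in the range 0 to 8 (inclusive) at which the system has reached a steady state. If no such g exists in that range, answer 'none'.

Answer: 1

Derivation:
Gen 0: 010110101
Gen 1 (rule 54): 111001111
Gen 2 (rule 122): 101111001
Gen 3 (rule 149): 100110101
Gen 4 (rule 54): 111001111
Gen 5 (rule 122): 101111001
Gen 6 (rule 149): 100110101
Gen 7 (rule 54): 111001111
Gen 8 (rule 122): 101111001
Gen 9 (rule 149): 100110101
Gen 10 (rule 54): 111001111
Gen 11 (rule 122): 101111001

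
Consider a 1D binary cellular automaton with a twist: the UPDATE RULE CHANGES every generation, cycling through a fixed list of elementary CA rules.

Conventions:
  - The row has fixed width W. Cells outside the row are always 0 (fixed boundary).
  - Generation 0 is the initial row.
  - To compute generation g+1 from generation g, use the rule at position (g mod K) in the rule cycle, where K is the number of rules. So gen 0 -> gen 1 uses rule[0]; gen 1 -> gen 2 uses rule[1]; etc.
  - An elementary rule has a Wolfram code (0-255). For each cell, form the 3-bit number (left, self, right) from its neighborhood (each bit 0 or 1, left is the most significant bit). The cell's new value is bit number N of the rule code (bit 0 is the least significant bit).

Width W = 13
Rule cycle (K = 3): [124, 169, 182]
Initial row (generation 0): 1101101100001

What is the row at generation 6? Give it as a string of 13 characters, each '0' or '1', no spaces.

Answer: 0010010010111

Derivation:
Gen 0: 1101101100001
Gen 1 (rule 124): 1111111110001
Gen 2 (rule 169): 1111111100100
Gen 3 (rule 182): 0111111011110
Gen 4 (rule 124): 0100001110011
Gen 5 (rule 169): 0001101100010
Gen 6 (rule 182): 0010010010111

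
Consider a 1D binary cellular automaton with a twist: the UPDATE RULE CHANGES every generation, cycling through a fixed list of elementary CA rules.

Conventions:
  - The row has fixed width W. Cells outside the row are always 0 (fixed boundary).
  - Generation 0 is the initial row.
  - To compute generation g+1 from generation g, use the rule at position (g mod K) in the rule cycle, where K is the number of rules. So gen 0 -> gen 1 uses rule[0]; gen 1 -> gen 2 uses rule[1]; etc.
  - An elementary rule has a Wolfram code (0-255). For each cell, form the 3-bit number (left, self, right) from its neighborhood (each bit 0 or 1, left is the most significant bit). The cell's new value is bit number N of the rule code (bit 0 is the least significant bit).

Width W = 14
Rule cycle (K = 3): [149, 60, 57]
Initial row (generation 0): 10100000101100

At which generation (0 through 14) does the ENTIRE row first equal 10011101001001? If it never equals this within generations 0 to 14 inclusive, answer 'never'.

Answer: 3

Derivation:
Gen 0: 10100000101100
Gen 1 (rule 149): 10111110100011
Gen 2 (rule 60): 11100001110010
Gen 3 (rule 57): 10011101001001
Gen 4 (rule 149): 11001001101101
Gen 5 (rule 60): 10101101011011
Gen 6 (rule 57): 01011010110110
Gen 7 (rule 149): 01000010000001
Gen 8 (rule 60): 01100011000001
Gen 9 (rule 57): 01011010111100
Gen 10 (rule 149): 01000010011011
Gen 11 (rule 60): 01100011010110
Gen 12 (rule 57): 01011010101101
Gen 13 (rule 149): 01000010100001
Gen 14 (rule 60): 01100011110001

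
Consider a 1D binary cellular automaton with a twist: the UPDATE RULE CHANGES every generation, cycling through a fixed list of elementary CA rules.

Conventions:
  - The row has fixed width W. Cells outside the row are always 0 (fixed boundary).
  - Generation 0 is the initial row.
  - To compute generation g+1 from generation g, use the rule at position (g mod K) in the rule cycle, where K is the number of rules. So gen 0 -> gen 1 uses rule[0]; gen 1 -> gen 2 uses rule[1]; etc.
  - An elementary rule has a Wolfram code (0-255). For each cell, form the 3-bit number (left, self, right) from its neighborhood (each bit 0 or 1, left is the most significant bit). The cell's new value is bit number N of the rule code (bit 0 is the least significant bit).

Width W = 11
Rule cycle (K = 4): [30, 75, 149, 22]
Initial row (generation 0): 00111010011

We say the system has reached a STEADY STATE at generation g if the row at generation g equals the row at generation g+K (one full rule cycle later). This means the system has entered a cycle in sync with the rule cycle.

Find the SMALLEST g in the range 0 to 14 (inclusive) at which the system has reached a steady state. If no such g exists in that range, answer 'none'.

Answer: none

Derivation:
Gen 0: 00111010011
Gen 1 (rule 30): 01100011110
Gen 2 (rule 75): 11101110010
Gen 3 (rule 149): 01000101011
Gen 4 (rule 22): 11101101000
Gen 5 (rule 30): 10001001100
Gen 6 (rule 75): 00110011101
Gen 7 (rule 149): 10001001001
Gen 8 (rule 22): 11011111111
Gen 9 (rule 30): 10010000000
Gen 10 (rule 75): 00100111111
Gen 11 (rule 149): 10110011110
Gen 12 (rule 22): 10001100001
Gen 13 (rule 30): 11011010011
Gen 14 (rule 75): 11011000111
Gen 15 (rule 149): 00000110010
Gen 16 (rule 22): 00001001111
Gen 17 (rule 30): 00011111000
Gen 18 (rule 75): 11110001011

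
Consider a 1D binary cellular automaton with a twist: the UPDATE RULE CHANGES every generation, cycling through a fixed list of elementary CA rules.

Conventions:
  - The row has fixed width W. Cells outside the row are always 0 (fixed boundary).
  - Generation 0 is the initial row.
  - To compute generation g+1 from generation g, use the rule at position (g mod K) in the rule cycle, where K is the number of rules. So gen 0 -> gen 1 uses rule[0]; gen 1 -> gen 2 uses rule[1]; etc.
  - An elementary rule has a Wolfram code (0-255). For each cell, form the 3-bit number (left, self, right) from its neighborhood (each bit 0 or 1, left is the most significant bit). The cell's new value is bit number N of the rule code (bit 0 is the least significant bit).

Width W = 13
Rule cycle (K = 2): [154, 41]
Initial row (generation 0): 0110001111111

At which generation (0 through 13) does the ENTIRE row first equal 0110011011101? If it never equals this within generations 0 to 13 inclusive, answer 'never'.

Answer: never

Derivation:
Gen 0: 0110001111111
Gen 1 (rule 154): 1101011111110
Gen 2 (rule 41): 1010110000000
Gen 3 (rule 154): 0000101000000
Gen 4 (rule 41): 1110010011111
Gen 5 (rule 154): 1101101111110
Gen 6 (rule 41): 1011011000000
Gen 7 (rule 154): 0010010100000
Gen 8 (rule 41): 1000001001111
Gen 9 (rule 154): 0100010111110
Gen 10 (rule 41): 0001001100000
Gen 11 (rule 154): 0010111010000
Gen 12 (rule 41): 1001100100111
Gen 13 (rule 154): 0111011011110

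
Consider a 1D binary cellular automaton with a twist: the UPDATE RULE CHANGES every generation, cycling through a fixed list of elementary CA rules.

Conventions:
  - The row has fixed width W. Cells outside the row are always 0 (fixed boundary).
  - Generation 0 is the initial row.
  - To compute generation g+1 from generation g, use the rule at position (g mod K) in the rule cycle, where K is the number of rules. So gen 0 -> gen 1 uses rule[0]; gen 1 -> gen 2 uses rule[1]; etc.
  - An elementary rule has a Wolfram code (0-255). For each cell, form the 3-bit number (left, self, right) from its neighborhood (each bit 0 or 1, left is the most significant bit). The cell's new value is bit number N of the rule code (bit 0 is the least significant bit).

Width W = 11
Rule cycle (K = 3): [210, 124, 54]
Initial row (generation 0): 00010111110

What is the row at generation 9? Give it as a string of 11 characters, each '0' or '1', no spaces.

Gen 0: 00010111110
Gen 1 (rule 210): 00100011111
Gen 2 (rule 124): 00110010001
Gen 3 (rule 54): 01001111011
Gen 4 (rule 210): 10110111001
Gen 5 (rule 124): 11111101101
Gen 6 (rule 54): 00000010011
Gen 7 (rule 210): 00000101101
Gen 8 (rule 124): 00000111111
Gen 9 (rule 54): 00001000000

Answer: 00001000000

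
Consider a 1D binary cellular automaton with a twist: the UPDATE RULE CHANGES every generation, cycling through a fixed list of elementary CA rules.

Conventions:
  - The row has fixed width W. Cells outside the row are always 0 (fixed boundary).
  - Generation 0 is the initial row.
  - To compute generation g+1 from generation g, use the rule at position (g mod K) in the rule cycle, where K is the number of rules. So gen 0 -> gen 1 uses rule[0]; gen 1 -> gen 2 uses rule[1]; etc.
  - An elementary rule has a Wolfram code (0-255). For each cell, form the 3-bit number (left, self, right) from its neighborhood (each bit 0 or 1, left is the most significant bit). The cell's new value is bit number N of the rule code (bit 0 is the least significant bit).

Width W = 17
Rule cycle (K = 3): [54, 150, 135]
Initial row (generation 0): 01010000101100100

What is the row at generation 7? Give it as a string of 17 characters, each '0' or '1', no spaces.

Gen 0: 01010000101100100
Gen 1 (rule 54): 11111001110011110
Gen 2 (rule 150): 01110110101101101
Gen 3 (rule 135): 10100000100000001
Gen 4 (rule 54): 11110001110000011
Gen 5 (rule 150): 01101010101000100
Gen 6 (rule 135): 10001010101011101
Gen 7 (rule 54): 11011111111100011

Answer: 11011111111100011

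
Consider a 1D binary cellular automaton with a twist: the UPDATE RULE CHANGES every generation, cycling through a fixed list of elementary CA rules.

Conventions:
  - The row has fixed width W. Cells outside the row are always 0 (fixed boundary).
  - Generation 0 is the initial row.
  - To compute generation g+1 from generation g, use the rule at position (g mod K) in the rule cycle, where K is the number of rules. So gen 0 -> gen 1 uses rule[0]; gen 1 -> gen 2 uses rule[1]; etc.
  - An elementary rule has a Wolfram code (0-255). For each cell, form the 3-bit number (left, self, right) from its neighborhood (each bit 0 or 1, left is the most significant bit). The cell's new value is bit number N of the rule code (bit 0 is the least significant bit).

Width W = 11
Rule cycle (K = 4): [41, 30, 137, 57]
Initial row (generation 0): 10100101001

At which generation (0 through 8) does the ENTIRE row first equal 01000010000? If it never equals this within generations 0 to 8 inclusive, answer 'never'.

Gen 0: 10100101001
Gen 1 (rule 41): 01000010000
Gen 2 (rule 30): 11100111000
Gen 3 (rule 137): 11000110011
Gen 4 (rule 57): 10110101010
Gen 5 (rule 41): 01101010100
Gen 6 (rule 30): 11001010110
Gen 7 (rule 137): 10000000100
Gen 8 (rule 57): 01111110011

Answer: 1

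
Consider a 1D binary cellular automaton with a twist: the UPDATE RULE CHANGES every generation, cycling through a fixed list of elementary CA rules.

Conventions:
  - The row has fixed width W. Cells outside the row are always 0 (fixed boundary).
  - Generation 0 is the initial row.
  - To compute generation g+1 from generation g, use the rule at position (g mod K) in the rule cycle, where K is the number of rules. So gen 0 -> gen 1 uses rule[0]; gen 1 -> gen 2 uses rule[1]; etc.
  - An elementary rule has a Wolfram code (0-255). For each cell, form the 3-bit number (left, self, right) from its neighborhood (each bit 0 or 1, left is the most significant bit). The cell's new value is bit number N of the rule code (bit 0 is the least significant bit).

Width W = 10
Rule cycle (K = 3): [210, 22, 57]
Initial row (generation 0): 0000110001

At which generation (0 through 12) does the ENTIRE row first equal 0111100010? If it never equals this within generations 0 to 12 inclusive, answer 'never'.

Answer: 7

Derivation:
Gen 0: 0000110001
Gen 1 (rule 210): 0001011010
Gen 2 (rule 22): 0011000011
Gen 3 (rule 57): 1010111010
Gen 4 (rule 210): 0000011001
Gen 5 (rule 22): 0000100111
Gen 6 (rule 57): 1110010100
Gen 7 (rule 210): 0111100010
Gen 8 (rule 22): 1000010111
Gen 9 (rule 57): 0111001100
Gen 10 (rule 210): 1011110110
Gen 11 (rule 22): 1000000001
Gen 12 (rule 57): 0111111100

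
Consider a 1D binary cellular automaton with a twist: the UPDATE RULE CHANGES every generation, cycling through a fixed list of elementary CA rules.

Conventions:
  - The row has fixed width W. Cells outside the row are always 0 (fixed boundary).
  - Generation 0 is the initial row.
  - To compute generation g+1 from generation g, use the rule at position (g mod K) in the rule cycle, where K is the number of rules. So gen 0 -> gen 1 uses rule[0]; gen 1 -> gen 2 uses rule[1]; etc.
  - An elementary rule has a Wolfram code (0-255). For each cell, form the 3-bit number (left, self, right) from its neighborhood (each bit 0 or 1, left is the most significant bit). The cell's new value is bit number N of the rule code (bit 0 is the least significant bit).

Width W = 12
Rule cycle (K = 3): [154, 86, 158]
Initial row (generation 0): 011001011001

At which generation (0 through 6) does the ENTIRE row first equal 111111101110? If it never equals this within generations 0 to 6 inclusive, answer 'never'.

Gen 0: 011001011001
Gen 1 (rule 154): 110110010110
Gen 2 (rule 86): 010011110011
Gen 3 (rule 158): 111111101110
Gen 4 (rule 154): 111111001101
Gen 5 (rule 86): 000001110101
Gen 6 (rule 158): 000011100101

Answer: 3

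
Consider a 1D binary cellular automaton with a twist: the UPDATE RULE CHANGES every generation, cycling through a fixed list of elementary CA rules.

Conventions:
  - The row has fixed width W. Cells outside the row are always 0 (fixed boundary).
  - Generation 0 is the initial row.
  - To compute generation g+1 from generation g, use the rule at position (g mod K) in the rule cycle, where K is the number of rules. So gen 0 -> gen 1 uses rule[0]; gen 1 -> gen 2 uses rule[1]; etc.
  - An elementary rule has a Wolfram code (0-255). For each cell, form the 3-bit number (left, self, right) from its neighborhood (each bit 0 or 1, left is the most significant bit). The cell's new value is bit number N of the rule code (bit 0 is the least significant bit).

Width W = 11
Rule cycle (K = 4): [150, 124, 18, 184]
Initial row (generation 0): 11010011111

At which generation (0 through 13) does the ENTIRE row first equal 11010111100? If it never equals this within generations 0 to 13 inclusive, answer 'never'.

Answer: never

Derivation:
Gen 0: 11010011111
Gen 1 (rule 150): 00011101110
Gen 2 (rule 124): 00010111011
Gen 3 (rule 18): 00100000000
Gen 4 (rule 184): 00010000000
Gen 5 (rule 150): 00111000000
Gen 6 (rule 124): 00101100000
Gen 7 (rule 18): 01000010000
Gen 8 (rule 184): 00100001000
Gen 9 (rule 150): 01110011100
Gen 10 (rule 124): 01011010110
Gen 11 (rule 18): 10000000001
Gen 12 (rule 184): 01000000000
Gen 13 (rule 150): 11100000000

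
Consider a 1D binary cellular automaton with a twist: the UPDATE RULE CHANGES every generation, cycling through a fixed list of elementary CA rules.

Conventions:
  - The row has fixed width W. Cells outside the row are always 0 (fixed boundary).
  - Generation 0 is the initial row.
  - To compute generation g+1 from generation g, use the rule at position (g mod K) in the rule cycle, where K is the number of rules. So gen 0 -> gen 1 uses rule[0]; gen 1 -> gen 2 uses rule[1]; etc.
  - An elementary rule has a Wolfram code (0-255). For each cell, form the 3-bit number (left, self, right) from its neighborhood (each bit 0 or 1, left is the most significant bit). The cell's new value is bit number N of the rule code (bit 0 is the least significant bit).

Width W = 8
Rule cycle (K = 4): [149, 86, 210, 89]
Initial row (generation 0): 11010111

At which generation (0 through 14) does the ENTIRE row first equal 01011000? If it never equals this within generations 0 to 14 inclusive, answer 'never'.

Gen 0: 11010111
Gen 1 (rule 149): 00010010
Gen 2 (rule 86): 00111111
Gen 3 (rule 210): 01011111
Gen 4 (rule 89): 00010001
Gen 5 (rule 149): 11011101
Gen 6 (rule 86): 01000101
Gen 7 (rule 210): 10101000
Gen 8 (rule 89): 00000111
Gen 9 (rule 149): 11110010
Gen 10 (rule 86): 00011111
Gen 11 (rule 210): 00101111
Gen 12 (rule 89): 10001001
Gen 13 (rule 149): 11101101
Gen 14 (rule 86): 00100101

Answer: never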